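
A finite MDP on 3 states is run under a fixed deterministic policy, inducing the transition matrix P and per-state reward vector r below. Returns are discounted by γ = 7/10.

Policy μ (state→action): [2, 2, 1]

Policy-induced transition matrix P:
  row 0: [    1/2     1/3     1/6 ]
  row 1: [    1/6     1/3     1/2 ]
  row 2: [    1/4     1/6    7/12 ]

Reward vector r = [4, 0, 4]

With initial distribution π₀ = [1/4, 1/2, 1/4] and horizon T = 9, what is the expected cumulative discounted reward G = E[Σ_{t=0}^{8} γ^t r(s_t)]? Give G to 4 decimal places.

G = 8.4190

t=0: π = [0.2500, 0.5000, 0.2500], E[r] = 2.0000, γ^t·E[r] = 2.000000, running G = 2.000000
t=1: π = [0.2708, 0.2917, 0.4375], E[r] = 2.8333, γ^t·E[r] = 1.983333, running G = 3.983333
t=2: π = [0.2934, 0.2604, 0.4462], E[r] = 2.9583, γ^t·E[r] = 1.449583, running G = 5.432917
t=3: π = [0.3016, 0.2590, 0.4394], E[r] = 2.9641, γ^t·E[r] = 1.016693, running G = 6.449610
t=4: π = [0.3038, 0.2601, 0.4361], E[r] = 2.9596, γ^t·E[r] = 0.710597, running G = 7.160207
t=5: π = [0.3043, 0.2607, 0.4351], E[r] = 2.9574, γ^t·E[r] = 0.497046, running G = 7.657253
t=6: π = [0.3043, 0.2608, 0.4348], E[r] = 2.9567, γ^t·E[r] = 0.347854, running G = 8.005107
t=7: π = [0.3044, 0.2609, 0.4348], E[r] = 2.9566, γ^t·E[r] = 0.243485, running G = 8.248592
t=8: π = [0.3043, 0.2609, 0.4348], E[r] = 2.9565, γ^t·E[r] = 0.170438, running G = 8.419029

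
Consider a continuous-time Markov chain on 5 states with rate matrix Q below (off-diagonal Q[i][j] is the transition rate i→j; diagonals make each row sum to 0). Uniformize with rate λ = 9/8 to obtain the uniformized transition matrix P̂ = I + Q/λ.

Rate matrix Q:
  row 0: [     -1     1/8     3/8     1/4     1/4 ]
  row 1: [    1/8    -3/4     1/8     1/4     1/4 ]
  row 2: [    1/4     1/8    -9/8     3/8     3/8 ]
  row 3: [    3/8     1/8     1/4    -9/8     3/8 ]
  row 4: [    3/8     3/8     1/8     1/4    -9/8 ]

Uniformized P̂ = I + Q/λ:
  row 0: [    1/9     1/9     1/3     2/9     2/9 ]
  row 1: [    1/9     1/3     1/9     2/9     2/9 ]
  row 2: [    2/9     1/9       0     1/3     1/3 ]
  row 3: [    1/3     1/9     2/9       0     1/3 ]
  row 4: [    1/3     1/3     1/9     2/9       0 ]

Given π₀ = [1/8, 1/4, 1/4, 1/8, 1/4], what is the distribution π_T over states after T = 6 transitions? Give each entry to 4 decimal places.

π = [0.2207, 0.2042, 0.1638, 0.1967, 0.2146]

t=0: π = [0.1250, 0.2500, 0.2500, 0.1250, 0.2500]
t=1: π = [0.2222, 0.2222, 0.1250, 0.2222, 0.2083]
t=2: π = [0.2207, 0.2068, 0.1713, 0.1867, 0.2145]
t=3: π = [0.2193, 0.2047, 0.1619, 0.1998, 0.2143]
t=4: π = [0.2211, 0.2042, 0.1641, 0.1958, 0.2148]
t=5: π = [0.2206, 0.2042, 0.1638, 0.1969, 0.2145]
t=6: π = [0.2207, 0.2042, 0.1638, 0.1967, 0.2146]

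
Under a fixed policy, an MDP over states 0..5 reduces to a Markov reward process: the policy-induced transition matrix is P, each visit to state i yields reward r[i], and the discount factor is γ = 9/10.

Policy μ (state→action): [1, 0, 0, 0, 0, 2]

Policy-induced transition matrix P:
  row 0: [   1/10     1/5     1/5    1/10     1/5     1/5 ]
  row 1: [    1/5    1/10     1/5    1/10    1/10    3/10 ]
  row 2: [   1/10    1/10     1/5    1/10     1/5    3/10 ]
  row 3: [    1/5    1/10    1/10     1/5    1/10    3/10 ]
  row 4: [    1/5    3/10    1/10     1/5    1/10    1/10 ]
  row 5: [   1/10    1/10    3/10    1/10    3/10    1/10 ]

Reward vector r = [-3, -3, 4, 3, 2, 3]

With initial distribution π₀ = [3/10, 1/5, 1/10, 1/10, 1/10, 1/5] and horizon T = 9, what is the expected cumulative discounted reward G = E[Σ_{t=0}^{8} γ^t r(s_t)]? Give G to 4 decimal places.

t=0: π = [0.3000, 0.2000, 0.1000, 0.1000, 0.1000, 0.2000], E[r] = 0.0000, γ^t·E[r] = 0.000000, running G = 0.000000
t=1: π = [0.1400, 0.1500, 0.2000, 0.1200, 0.1800, 0.2100], E[r] = 1.2800, γ^t·E[r] = 1.152000, running G = 1.152000
t=2: π = [0.1450, 0.1500, 0.1910, 0.1300, 0.1760, 0.2080], E[r] = 1.2450, γ^t·E[r] = 1.008450, running G = 2.160450
t=3: π = [0.1456, 0.1497, 0.1902, 0.1306, 0.1752, 0.2087], E[r] = 1.2432, γ^t·E[r] = 0.906293, running G = 3.066743
t=4: π = [0.1456, 0.1496, 0.1903, 0.1306, 0.1753, 0.2087], E[r] = 1.2441, γ^t·E[r] = 0.816234, running G = 3.882977
t=5: π = [0.1456, 0.1496, 0.1903, 0.1306, 0.1753, 0.2086], E[r] = 1.2439, γ^t·E[r] = 0.734538, running G = 4.617515
t=6: π = [0.1456, 0.1496, 0.1903, 0.1306, 0.1753, 0.2087], E[r] = 1.2439, γ^t·E[r] = 0.661079, running G = 5.278594
t=7: π = [0.1456, 0.1496, 0.1903, 0.1306, 0.1753, 0.2087], E[r] = 1.2439, γ^t·E[r] = 0.594974, running G = 5.873568
t=8: π = [0.1456, 0.1496, 0.1903, 0.1306, 0.1753, 0.2087], E[r] = 1.2439, γ^t·E[r] = 0.535476, running G = 6.409045

G = 6.4090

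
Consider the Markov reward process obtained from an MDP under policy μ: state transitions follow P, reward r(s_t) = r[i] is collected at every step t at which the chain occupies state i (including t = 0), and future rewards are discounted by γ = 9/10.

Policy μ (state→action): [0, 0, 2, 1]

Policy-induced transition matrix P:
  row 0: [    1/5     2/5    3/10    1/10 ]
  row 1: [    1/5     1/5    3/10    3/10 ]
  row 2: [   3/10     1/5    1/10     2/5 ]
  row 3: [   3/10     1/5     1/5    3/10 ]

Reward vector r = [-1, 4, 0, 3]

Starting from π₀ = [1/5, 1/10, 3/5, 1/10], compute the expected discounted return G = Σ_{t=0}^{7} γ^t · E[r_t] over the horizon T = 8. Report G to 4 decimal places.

t=0: π = [0.2000, 0.1000, 0.6000, 0.1000], E[r] = 0.5000, γ^t·E[r] = 0.500000, running G = 0.500000
t=1: π = [0.2700, 0.2400, 0.1700, 0.3200], E[r] = 1.6500, γ^t·E[r] = 1.485000, running G = 1.985000
t=2: π = [0.2490, 0.2540, 0.2340, 0.2630], E[r] = 1.5560, γ^t·E[r] = 1.260360, running G = 3.245360
t=3: π = [0.2497, 0.2498, 0.2269, 0.2736], E[r] = 1.5703, γ^t·E[r] = 1.144749, running G = 4.390109
t=4: π = [0.2501, 0.2499, 0.2273, 0.2728], E[r] = 1.5680, γ^t·E[r] = 1.028739, running G = 5.418847
t=5: π = [0.2500, 0.2500, 0.2273, 0.2727], E[r] = 1.5682, γ^t·E[r] = 0.925999, running G = 6.344846
t=6: π = [0.2500, 0.2500, 0.2273, 0.2727], E[r] = 1.5682, γ^t·E[r] = 0.833397, running G = 7.178243
t=7: π = [0.2500, 0.2500, 0.2273, 0.2727], E[r] = 1.5682, γ^t·E[r] = 0.750057, running G = 7.928299

G = 7.9283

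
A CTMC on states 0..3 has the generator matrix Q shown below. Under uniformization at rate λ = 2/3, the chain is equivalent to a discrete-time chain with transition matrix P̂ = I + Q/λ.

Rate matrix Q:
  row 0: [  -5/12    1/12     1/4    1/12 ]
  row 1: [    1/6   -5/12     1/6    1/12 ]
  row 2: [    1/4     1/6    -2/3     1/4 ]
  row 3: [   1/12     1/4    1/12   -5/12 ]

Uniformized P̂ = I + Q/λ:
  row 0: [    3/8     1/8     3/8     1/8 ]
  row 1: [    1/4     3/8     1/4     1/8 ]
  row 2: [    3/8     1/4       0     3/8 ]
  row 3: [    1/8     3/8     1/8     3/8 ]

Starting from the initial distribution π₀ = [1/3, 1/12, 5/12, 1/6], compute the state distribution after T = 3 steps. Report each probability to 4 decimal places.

t=0: π = [0.3333, 0.0833, 0.4167, 0.1667]
t=1: π = [0.3229, 0.2396, 0.1667, 0.2708]
t=2: π = [0.2773, 0.2734, 0.2148, 0.2344]
t=3: π = [0.2822, 0.2788, 0.2017, 0.2373]

π = [0.2822, 0.2788, 0.2017, 0.2373]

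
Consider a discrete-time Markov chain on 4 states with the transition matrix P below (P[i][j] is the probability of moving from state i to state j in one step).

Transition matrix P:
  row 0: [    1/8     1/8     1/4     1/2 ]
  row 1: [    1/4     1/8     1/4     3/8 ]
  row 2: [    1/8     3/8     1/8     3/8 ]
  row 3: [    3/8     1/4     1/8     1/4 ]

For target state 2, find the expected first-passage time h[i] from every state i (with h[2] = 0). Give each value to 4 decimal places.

h = [4.9466, 4.8855, 0.0000, 5.4351]

First-step conditioning: h[2] = 0; for i ≠ 2, h[i] = 1 + Σ_k P[i][k]·h[k].
  h[0] = 1 + 1/8·h[0] + 1/8·h[1] + 1/2·h[3]
  h[1] = 1 + 1/4·h[0] + 1/8·h[1] + 3/8·h[3]
  h[3] = 1 + 3/8·h[0] + 1/4·h[1] + 1/4·h[3]
Solving the 3×3 linear system over states ≠ 2 gives exactly h = [648/131, 640/131, 0, 712/131] (h[2] = 0 is the target).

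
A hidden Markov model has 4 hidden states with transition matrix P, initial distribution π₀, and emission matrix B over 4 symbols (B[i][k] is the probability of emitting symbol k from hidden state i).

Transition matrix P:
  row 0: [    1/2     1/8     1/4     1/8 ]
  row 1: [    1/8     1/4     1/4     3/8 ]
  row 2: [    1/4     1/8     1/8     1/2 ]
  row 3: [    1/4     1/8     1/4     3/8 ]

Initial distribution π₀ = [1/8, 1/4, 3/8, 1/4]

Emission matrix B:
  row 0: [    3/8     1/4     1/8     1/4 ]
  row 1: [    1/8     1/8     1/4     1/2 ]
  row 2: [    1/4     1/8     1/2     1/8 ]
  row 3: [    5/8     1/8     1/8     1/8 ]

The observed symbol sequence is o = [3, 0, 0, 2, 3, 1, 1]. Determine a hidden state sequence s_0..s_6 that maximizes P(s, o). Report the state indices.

path = [1, 3, 3, 2, 0, 0, 0]

t=0: δ = [3.125e-02, 1.250e-01, 4.688e-02, 3.125e-02]  (obs o_0=3)
t=1: δ = [5.859e-03, 3.906e-03, 7.812e-03, 2.930e-02]  ψ = [0, 1, 1, 1]  (obs o_1=0)
t=2: δ = [2.747e-03, 4.578e-04, 1.831e-03, 6.866e-03]  ψ = [3, 3, 3, 3]  (obs o_2=0)
t=3: δ = [2.146e-04, 2.146e-04, 8.583e-04, 3.219e-04]  ψ = [3, 3, 3, 3]  (obs o_3=2)
t=4: δ = [5.364e-05, 5.364e-05, 1.341e-05, 5.364e-05]  ψ = [2, 2, 2, 2]  (obs o_4=3)
t=5: δ = [6.706e-06, 1.676e-06, 1.676e-06, 2.515e-06]  ψ = [0, 1, 0, 1]  (obs o_5=1)
t=6: δ = [8.382e-07, 1.048e-07, 2.095e-07, 1.179e-07]  ψ = [0, 0, 0, 3]  (obs o_6=1)
backtrack: best end state = 0; path = [1, 3, 3, 2, 0, 0, 0]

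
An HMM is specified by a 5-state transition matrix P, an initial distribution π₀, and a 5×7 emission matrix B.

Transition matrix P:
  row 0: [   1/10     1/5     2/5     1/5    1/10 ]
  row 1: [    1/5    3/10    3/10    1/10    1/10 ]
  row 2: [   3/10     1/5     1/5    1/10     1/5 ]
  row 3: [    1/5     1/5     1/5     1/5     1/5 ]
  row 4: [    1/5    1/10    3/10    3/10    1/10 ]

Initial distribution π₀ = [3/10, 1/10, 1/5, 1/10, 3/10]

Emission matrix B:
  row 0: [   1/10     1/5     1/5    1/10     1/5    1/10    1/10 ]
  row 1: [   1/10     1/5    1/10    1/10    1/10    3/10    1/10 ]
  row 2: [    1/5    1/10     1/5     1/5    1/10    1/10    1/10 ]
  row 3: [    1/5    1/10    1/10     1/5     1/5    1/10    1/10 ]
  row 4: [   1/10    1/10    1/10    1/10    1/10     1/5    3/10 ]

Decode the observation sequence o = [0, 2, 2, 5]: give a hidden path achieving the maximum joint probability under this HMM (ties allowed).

t=0: δ = [3.000e-02, 1.000e-02, 4.000e-02, 2.000e-02, 3.000e-02]  (obs o_0=0)
t=1: δ = [2.400e-03, 8.000e-04, 2.400e-03, 9.000e-04, 8.000e-04]  ψ = [2, 2, 0, 4, 2]  (obs o_1=2)
t=2: δ = [1.440e-04, 4.800e-05, 1.920e-04, 4.800e-05, 4.800e-05]  ψ = [2, 0, 0, 0, 2]  (obs o_2=2)
t=3: δ = [5.760e-06, 1.152e-05, 5.760e-06, 2.880e-06, 7.680e-06]  ψ = [2, 2, 0, 0, 2]  (obs o_3=5)
backtrack: best end state = 1; path = [2, 0, 2, 1]

path = [2, 0, 2, 1]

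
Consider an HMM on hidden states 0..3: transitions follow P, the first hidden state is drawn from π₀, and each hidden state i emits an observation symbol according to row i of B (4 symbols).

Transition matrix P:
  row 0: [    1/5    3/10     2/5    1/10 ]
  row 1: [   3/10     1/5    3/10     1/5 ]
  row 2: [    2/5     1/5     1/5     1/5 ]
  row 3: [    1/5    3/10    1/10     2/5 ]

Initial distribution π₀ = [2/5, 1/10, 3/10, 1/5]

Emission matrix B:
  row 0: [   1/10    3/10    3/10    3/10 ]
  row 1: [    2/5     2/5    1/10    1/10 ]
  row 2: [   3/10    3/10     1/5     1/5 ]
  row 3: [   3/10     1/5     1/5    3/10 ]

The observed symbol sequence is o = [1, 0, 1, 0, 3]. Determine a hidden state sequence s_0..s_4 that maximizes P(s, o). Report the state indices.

path = [0, 2, 0, 2, 0]

t=0: δ = [1.200e-01, 4.000e-02, 9.000e-02, 4.000e-02]  (obs o_0=1)
t=1: δ = [3.600e-03, 1.440e-02, 1.440e-02, 5.400e-03]  ψ = [2, 0, 0, 2]  (obs o_1=0)
t=2: δ = [1.728e-03, 1.152e-03, 1.296e-03, 5.760e-04]  ψ = [2, 1, 1, 1]  (obs o_2=1)
t=3: δ = [5.184e-05, 2.074e-04, 2.074e-04, 7.776e-05]  ψ = [2, 0, 0, 2]  (obs o_3=0)
t=4: δ = [2.488e-05, 4.147e-06, 1.244e-05, 1.244e-05]  ψ = [2, 1, 1, 1]  (obs o_4=3)
backtrack: best end state = 0; path = [0, 2, 0, 2, 0]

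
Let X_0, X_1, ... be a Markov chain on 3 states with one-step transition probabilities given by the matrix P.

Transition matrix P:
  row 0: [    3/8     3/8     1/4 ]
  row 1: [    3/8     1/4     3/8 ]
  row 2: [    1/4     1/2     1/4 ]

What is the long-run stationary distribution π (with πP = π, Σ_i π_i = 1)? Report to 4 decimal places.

Balance equations π_j = Σ_i π_i·P[i][j]:
  π_0 = 3/8·π_0 + 3/8·π_1 + 1/4·π_2
  π_1 = 3/8·π_0 + 1/4·π_1 + 1/2·π_2
  normalize: π_0 + π_1 + π_2 = 1
Solving the linear system gives exactly π = [24/71, 26/71, 21/71].

π = [0.3380, 0.3662, 0.2958]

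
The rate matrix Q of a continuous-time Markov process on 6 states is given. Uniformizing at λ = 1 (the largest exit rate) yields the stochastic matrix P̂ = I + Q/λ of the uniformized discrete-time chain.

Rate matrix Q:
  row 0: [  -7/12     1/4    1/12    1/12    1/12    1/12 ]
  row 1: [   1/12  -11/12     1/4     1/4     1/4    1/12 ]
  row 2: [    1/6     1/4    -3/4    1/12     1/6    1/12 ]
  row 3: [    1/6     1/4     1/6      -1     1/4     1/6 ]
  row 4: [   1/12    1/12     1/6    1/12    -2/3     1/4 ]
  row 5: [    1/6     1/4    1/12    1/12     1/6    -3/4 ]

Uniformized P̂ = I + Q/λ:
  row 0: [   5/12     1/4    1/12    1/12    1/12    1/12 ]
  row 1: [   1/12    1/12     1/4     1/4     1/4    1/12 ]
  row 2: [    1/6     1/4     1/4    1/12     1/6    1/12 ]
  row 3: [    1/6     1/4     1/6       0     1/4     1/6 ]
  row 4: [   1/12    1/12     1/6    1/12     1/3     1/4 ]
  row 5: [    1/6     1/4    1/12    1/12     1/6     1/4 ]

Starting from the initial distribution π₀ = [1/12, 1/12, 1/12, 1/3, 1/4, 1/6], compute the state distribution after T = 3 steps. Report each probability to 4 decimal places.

π = [0.1766, 0.1845, 0.1681, 0.1039, 0.2122, 0.1547]

t=0: π = [0.0833, 0.0833, 0.0833, 0.3333, 0.2500, 0.1667]
t=1: π = [0.1597, 0.1944, 0.1597, 0.0694, 0.2361, 0.1806]
t=2: π = [0.1707, 0.1782, 0.1678, 0.1100, 0.2147, 0.1586]
t=3: π = [0.1766, 0.1845, 0.1681, 0.1039, 0.2122, 0.1547]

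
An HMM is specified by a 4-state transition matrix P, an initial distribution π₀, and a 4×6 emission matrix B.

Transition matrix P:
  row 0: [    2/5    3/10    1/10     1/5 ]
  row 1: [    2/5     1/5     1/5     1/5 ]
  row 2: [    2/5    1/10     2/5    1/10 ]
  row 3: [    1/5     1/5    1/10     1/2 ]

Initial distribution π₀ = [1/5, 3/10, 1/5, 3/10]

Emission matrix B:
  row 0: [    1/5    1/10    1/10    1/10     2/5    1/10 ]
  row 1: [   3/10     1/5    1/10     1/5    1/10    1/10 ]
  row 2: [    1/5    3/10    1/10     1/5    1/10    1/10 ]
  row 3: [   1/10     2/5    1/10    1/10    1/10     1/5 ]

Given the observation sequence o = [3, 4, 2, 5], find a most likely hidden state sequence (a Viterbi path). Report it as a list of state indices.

path = [1, 0, 3, 3]

t=0: δ = [2.000e-02, 6.000e-02, 4.000e-02, 3.000e-02]  (obs o_0=3)
t=1: δ = [9.600e-03, 1.200e-03, 1.600e-03, 1.500e-03]  ψ = [1, 1, 2, 3]  (obs o_1=4)
t=2: δ = [3.840e-04, 2.880e-04, 9.600e-05, 1.920e-04]  ψ = [0, 0, 0, 0]  (obs o_2=2)
t=3: δ = [1.536e-05, 1.152e-05, 5.760e-06, 1.920e-05]  ψ = [0, 0, 1, 3]  (obs o_3=5)
backtrack: best end state = 3; path = [1, 0, 3, 3]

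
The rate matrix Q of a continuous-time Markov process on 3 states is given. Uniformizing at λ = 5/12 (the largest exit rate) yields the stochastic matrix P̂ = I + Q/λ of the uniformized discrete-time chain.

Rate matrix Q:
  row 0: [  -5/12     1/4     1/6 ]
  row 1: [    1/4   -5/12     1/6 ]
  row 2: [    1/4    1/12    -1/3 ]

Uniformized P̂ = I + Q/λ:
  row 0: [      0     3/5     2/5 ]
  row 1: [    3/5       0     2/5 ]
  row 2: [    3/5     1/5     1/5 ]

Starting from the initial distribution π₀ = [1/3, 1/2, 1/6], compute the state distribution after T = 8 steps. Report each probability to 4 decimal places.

π = [0.3743, 0.2924, 0.3333]

t=0: π = [0.3333, 0.5000, 0.1667]
t=1: π = [0.4000, 0.2333, 0.3667]
t=2: π = [0.3600, 0.3133, 0.3267]
t=3: π = [0.3840, 0.2813, 0.3347]
t=4: π = [0.3696, 0.2973, 0.3331]
t=5: π = [0.3782, 0.2884, 0.3334]
t=6: π = [0.3731, 0.2936, 0.3333]
t=7: π = [0.3762, 0.2905, 0.3333]
t=8: π = [0.3743, 0.2924, 0.3333]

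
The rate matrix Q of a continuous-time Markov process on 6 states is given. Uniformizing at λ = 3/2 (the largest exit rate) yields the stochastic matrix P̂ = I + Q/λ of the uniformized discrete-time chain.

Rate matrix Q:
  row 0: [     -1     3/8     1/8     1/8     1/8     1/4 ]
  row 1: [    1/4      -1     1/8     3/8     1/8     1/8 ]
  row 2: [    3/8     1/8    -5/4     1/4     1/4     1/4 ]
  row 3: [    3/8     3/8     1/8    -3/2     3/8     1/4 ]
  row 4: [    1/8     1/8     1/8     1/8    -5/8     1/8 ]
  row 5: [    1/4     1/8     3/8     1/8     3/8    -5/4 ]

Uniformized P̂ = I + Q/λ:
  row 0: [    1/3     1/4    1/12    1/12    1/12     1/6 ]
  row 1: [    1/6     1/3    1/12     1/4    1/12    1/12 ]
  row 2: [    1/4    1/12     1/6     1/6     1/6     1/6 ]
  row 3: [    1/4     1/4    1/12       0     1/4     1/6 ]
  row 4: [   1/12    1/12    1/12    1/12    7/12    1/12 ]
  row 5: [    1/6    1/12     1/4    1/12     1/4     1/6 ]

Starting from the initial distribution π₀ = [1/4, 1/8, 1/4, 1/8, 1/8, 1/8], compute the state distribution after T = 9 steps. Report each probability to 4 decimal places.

π = [0.1961, 0.1799, 0.1145, 0.1134, 0.2666, 0.1295]

t=0: π = [0.2500, 0.1250, 0.2500, 0.1250, 0.1250, 0.1250]
t=1: π = [0.2292, 0.1771, 0.1250, 0.1146, 0.2083, 0.1458]
t=2: π = [0.2075, 0.1849, 0.1181, 0.1137, 0.2413, 0.1345]
t=3: π = [0.2004, 0.1831, 0.1156, 0.1145, 0.2552, 0.1311]
t=4: π = [0.1980, 0.1816, 0.1148, 0.1139, 0.2615, 0.1301]
t=5: π = [0.1969, 0.1807, 0.1146, 0.1137, 0.2643, 0.1297]
t=6: π = [0.1965, 0.1803, 0.1145, 0.1135, 0.2656, 0.1296]
t=7: π = [0.1963, 0.1801, 0.1145, 0.1135, 0.2662, 0.1295]
t=8: π = [0.1962, 0.1800, 0.1145, 0.1134, 0.2665, 0.1295]
t=9: π = [0.1961, 0.1799, 0.1145, 0.1134, 0.2666, 0.1295]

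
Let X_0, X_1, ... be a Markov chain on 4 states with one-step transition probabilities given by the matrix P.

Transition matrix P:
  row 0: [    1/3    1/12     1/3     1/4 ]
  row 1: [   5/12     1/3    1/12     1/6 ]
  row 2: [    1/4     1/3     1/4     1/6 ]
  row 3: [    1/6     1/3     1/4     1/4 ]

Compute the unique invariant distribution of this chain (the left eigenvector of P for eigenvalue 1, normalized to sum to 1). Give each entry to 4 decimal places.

π = [0.3007, 0.2582, 0.2320, 0.2092]

Balance equations π_j = Σ_i π_i·P[i][j]:
  π_0 = 1/3·π_0 + 5/12·π_1 + 1/4·π_2 + 1/6·π_3
  π_1 = 1/12·π_0 + 1/3·π_1 + 1/3·π_2 + 1/3·π_3
  π_2 = 1/3·π_0 + 1/12·π_1 + 1/4·π_2 + 1/4·π_3
  normalize: π_0 + π_1 + π_2 + π_3 = 1
Solving the linear system gives exactly π = [46/153, 79/306, 71/306, 32/153].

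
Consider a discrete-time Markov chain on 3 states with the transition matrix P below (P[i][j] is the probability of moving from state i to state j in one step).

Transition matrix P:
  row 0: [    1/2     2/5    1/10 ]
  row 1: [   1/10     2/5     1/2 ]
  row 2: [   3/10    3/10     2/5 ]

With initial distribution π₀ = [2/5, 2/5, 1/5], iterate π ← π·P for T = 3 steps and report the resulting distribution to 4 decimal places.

π = [0.2832, 0.3652, 0.3516]

t=0: π = [0.4000, 0.4000, 0.2000]
t=1: π = [0.3000, 0.3800, 0.3200]
t=2: π = [0.2840, 0.3680, 0.3480]
t=3: π = [0.2832, 0.3652, 0.3516]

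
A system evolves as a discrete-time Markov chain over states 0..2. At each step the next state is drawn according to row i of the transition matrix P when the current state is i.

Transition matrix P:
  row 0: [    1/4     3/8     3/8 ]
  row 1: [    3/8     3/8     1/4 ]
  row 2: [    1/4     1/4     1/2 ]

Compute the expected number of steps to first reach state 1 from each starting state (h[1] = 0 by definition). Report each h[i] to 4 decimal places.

First-step conditioning: h[1] = 0; for i ≠ 1, h[i] = 1 + Σ_k P[i][k]·h[k].
  h[0] = 1 + 1/4·h[0] + 3/8·h[2]
  h[2] = 1 + 1/4·h[0] + 1/2·h[2]
Solving the 2×2 linear system over states ≠ 1 gives exactly h = [28/9, 0, 32/9] (h[1] = 0 is the target).

h = [3.1111, 0.0000, 3.5556]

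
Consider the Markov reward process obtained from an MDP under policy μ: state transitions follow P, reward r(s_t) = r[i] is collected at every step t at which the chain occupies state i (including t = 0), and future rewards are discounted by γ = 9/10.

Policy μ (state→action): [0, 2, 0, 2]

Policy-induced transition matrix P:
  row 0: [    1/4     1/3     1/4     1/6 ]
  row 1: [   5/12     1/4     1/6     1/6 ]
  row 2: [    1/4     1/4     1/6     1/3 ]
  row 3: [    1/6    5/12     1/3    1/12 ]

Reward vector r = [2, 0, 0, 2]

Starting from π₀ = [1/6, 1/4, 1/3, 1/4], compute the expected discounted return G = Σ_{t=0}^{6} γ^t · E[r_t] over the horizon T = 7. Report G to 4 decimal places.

G = 4.8195

t=0: π = [0.1667, 0.2500, 0.3333, 0.2500], E[r] = 0.8333, γ^t·E[r] = 0.833333, running G = 0.833333
t=1: π = [0.2708, 0.3056, 0.2222, 0.2014], E[r] = 0.9444, γ^t·E[r] = 0.850000, running G = 1.683333
t=2: π = [0.2841, 0.3061, 0.2228, 0.1869], E[r] = 0.9421, γ^t·E[r] = 0.763125, running G = 2.446458
t=3: π = [0.2854, 0.3048, 0.2215, 0.1882], E[r] = 0.9473, γ^t·E[r] = 0.690609, running G = 3.137068
t=4: π = [0.2851, 0.3052, 0.2218, 0.1879], E[r] = 0.9460, γ^t·E[r] = 0.620694, running G = 3.757762
t=5: π = [0.2852, 0.3051, 0.2217, 0.1880], E[r] = 0.9464, γ^t·E[r] = 0.558817, running G = 4.316579
t=6: π = [0.2852, 0.3051, 0.2218, 0.1880], E[r] = 0.9463, γ^t·E[r] = 0.502892, running G = 4.819471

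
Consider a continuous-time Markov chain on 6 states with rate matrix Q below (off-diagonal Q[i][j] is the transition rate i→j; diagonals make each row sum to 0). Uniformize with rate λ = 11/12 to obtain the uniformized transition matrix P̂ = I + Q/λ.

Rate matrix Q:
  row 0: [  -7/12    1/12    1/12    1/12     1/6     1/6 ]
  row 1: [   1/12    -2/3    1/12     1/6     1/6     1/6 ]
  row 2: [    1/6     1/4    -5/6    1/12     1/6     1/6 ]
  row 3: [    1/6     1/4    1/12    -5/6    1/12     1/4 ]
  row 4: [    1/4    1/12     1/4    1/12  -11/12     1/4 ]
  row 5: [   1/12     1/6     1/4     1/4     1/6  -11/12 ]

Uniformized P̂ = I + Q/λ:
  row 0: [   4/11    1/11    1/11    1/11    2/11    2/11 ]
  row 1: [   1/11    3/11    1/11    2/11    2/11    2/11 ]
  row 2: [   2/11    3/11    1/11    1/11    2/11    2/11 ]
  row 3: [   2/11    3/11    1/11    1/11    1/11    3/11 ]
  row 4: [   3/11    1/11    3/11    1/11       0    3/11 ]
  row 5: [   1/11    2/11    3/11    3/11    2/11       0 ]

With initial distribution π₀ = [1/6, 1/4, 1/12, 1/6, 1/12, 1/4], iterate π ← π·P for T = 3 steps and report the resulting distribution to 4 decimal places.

π = [0.1953, 0.1955, 0.1493, 0.1419, 0.1438, 0.1742]

t=0: π = [0.1667, 0.2500, 0.0833, 0.1667, 0.0833, 0.2500]
t=1: π = [0.1742, 0.2045, 0.1515, 0.1591, 0.1515, 0.1591]
t=2: π = [0.1942, 0.1990, 0.1474, 0.1384, 0.1398, 0.1811]
t=3: π = [0.1953, 0.1955, 0.1493, 0.1419, 0.1438, 0.1742]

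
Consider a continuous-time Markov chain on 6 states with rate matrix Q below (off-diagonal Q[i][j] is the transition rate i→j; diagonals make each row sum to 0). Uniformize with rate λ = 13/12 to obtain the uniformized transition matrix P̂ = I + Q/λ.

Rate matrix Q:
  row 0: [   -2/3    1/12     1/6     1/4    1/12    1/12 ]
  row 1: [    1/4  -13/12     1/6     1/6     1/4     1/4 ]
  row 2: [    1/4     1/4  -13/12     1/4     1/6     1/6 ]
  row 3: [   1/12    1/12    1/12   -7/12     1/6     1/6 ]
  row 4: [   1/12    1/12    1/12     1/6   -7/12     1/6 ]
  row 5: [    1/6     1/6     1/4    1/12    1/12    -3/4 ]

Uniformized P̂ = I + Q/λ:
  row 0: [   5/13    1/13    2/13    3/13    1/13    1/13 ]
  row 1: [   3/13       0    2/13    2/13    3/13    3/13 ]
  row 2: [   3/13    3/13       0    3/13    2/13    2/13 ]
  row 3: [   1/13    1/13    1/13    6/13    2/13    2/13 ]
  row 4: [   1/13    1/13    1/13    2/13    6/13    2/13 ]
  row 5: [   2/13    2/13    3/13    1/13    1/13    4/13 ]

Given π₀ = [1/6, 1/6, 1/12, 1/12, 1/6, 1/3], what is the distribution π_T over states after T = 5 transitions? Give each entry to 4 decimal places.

t=0: π = [0.1667, 0.1667, 0.0833, 0.0833, 0.1667, 0.3333]
t=1: π = [0.1923, 0.1026, 0.1474, 0.1731, 0.1795, 0.2051]
t=2: π = [0.1903, 0.1075, 0.1198, 0.2175, 0.1864, 0.1785]
t=3: π = [0.1842, 0.1008, 0.1181, 0.2309, 0.1911, 0.1749]
t=4: π = [0.1807, 0.1008, 0.1167, 0.2347, 0.1928, 0.1743]
t=5: π = [0.1794, 0.1005, 0.1164, 0.2355, 0.1936, 0.1745]

π = [0.1794, 0.1005, 0.1164, 0.2355, 0.1936, 0.1745]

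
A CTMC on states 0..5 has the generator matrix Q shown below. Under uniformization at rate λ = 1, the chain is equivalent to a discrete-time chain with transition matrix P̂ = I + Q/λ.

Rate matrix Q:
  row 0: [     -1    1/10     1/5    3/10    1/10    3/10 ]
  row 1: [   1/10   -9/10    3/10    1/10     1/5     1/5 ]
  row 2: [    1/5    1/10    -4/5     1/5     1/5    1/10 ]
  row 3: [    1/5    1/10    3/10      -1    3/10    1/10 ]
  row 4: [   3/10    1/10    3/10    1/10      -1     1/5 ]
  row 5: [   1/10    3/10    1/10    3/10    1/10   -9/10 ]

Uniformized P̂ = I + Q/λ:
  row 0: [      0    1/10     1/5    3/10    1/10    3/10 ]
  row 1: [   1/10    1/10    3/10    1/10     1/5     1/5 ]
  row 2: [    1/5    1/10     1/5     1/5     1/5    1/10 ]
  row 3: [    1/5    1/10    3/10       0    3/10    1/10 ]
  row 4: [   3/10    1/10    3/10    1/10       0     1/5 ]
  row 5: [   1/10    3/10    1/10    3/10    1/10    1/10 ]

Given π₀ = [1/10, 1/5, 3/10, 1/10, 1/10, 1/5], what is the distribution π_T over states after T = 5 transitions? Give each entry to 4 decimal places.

π = [0.1553, 0.1319, 0.2296, 0.1690, 0.1545, 0.1597]

t=0: π = [0.1000, 0.2000, 0.3000, 0.1000, 0.1000, 0.2000]
t=1: π = [0.1500, 0.1400, 0.2200, 0.1800, 0.1600, 0.1500]
t=2: π = [0.1570, 0.1300, 0.2330, 0.1640, 0.1560, 0.1600]
t=3: π = [0.1552, 0.1320, 0.2290, 0.1703, 0.1535, 0.1600]
t=4: π = [0.1551, 0.1320, 0.2296, 0.1689, 0.1548, 0.1596]
t=5: π = [0.1553, 0.1319, 0.2296, 0.1690, 0.1545, 0.1597]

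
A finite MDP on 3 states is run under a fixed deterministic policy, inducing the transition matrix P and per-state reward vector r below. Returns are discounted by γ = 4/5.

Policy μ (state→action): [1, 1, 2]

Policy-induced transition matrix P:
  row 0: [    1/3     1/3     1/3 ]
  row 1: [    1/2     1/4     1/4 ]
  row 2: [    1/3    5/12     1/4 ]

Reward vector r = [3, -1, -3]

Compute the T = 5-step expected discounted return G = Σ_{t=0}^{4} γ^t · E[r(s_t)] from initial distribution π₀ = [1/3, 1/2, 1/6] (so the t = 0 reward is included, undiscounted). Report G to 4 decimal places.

G = 0.0582

t=0: π = [0.3333, 0.5000, 0.1667], E[r] = 0.0000, γ^t·E[r] = 0.000000, running G = 0.000000
t=1: π = [0.4167, 0.3056, 0.2778], E[r] = 0.1111, γ^t·E[r] = 0.088889, running G = 0.088889
t=2: π = [0.3843, 0.3310, 0.2847], E[r] = -0.0324, γ^t·E[r] = -0.020741, running G = 0.068148
t=3: π = [0.3885, 0.3295, 0.2820], E[r] = -0.0100, γ^t·E[r] = -0.005136, running G = 0.063012
t=4: π = [0.3882, 0.3294, 0.2824], E[r] = -0.0118, γ^t·E[r] = -0.004820, running G = 0.058193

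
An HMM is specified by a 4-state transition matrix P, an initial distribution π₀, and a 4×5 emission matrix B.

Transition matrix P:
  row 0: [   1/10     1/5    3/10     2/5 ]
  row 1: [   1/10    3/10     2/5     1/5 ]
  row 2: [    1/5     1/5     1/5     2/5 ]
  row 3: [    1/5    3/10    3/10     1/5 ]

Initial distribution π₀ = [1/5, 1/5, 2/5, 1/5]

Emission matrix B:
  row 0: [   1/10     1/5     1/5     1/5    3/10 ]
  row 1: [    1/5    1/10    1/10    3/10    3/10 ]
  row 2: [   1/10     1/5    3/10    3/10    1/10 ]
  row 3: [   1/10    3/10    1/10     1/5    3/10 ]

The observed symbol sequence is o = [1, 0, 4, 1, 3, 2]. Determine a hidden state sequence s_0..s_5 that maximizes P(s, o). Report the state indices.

t=0: δ = [4.000e-02, 2.000e-02, 8.000e-02, 6.000e-02]  (obs o_0=1)
t=1: δ = [1.600e-03, 3.600e-03, 1.800e-03, 3.200e-03]  ψ = [2, 3, 3, 2]  (obs o_1=0)
t=2: δ = [1.920e-04, 3.240e-04, 1.440e-04, 2.160e-04]  ψ = [3, 1, 1, 1]  (obs o_2=4)
t=3: δ = [8.640e-06, 9.720e-06, 2.592e-05, 2.304e-05]  ψ = [3, 1, 1, 0]  (obs o_3=1)
t=4: δ = [1.037e-06, 2.074e-06, 2.074e-06, 2.074e-06]  ψ = [2, 3, 3, 2]  (obs o_4=3)
t=5: δ = [8.294e-08, 6.221e-08, 2.488e-07, 8.294e-08]  ψ = [2, 1, 1, 2]  (obs o_5=2)
backtrack: best end state = 2; path = [2, 3, 0, 3, 1, 2]

path = [2, 3, 0, 3, 1, 2]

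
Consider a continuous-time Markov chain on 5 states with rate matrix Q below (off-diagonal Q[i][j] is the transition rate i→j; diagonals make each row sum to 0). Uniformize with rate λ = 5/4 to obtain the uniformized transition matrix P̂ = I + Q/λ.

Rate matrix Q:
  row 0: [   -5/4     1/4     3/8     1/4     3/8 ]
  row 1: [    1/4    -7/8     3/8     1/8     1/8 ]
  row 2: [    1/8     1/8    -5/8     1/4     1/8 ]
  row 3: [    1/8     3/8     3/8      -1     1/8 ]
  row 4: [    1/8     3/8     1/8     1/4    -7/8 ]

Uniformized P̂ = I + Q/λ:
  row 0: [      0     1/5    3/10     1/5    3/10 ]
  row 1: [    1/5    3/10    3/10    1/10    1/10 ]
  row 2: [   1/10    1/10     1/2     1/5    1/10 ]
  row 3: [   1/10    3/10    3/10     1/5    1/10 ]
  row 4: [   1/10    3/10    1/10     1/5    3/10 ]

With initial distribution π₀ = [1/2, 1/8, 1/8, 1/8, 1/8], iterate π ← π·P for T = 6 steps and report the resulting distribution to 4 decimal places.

t=0: π = [0.5000, 0.1250, 0.1250, 0.1250, 0.1250]
t=1: π = [0.0625, 0.2250, 0.3000, 0.1875, 0.2250]
t=2: π = [0.1163, 0.2338, 0.3150, 0.1775, 0.1575]
t=3: π = [0.1118, 0.2254, 0.3315, 0.1766, 0.1548]
t=4: π = [0.1114, 0.2225, 0.3354, 0.1775, 0.1533]
t=5: π = [0.1111, 0.2218, 0.3364, 0.1777, 0.1529]
t=6: π = [0.1111, 0.2216, 0.3367, 0.1778, 0.1528]

π = [0.1111, 0.2216, 0.3367, 0.1778, 0.1528]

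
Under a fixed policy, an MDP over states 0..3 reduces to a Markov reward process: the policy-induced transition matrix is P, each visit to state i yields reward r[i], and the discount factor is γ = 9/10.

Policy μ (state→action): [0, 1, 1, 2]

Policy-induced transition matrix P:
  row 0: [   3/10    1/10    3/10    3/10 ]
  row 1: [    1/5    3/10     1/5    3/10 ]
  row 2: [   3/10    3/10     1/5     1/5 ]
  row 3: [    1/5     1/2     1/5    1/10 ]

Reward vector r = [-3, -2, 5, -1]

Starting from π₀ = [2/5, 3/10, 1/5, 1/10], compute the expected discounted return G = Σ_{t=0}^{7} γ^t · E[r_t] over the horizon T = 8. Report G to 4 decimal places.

t=0: π = [0.4000, 0.3000, 0.2000, 0.1000], E[r] = -0.9000, γ^t·E[r] = -0.900000, running G = -0.900000
t=1: π = [0.2600, 0.2400, 0.2400, 0.2600], E[r] = -0.3200, γ^t·E[r] = -0.288000, running G = -1.188000
t=2: π = [0.2500, 0.3000, 0.2260, 0.2240], E[r] = -0.4440, γ^t·E[r] = -0.359640, running G = -1.547640
t=3: π = [0.2476, 0.2948, 0.2250, 0.2326], E[r] = -0.4400, γ^t·E[r] = -0.320760, running G = -1.868400
t=4: π = [0.2473, 0.2970, 0.2248, 0.2310], E[r] = -0.4430, γ^t·E[r] = -0.290626, running G = -2.159026
t=5: π = [0.2472, 0.2967, 0.2247, 0.2313], E[r] = -0.4428, γ^t·E[r] = -0.261464, running G = -2.420490
t=6: π = [0.2472, 0.2968, 0.2247, 0.2313], E[r] = -0.4429, γ^t·E[r] = -0.235370, running G = -2.655860
t=7: π = [0.2472, 0.2968, 0.2247, 0.2313], E[r] = -0.4429, γ^t·E[r] = -0.211828, running G = -2.867688

G = -2.8677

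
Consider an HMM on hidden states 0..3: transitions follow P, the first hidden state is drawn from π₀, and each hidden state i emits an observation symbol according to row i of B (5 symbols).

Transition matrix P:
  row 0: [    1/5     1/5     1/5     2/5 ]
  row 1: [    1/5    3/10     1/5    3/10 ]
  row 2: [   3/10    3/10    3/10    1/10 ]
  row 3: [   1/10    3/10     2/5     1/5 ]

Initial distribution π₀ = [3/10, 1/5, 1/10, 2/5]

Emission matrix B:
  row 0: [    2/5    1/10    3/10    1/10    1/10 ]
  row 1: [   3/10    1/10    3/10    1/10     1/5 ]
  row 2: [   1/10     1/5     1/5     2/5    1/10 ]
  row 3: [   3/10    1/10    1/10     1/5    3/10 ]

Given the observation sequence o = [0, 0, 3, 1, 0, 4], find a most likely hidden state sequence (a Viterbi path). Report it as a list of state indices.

t=0: δ = [1.200e-01, 6.000e-02, 1.000e-02, 1.200e-01]  (obs o_0=0)
t=1: δ = [9.600e-03, 1.080e-02, 4.800e-03, 1.440e-02]  ψ = [0, 3, 3, 0]  (obs o_1=0)
t=2: δ = [2.160e-04, 4.320e-04, 2.304e-03, 7.680e-04]  ψ = [1, 3, 3, 0]  (obs o_2=3)
t=3: δ = [6.912e-05, 6.912e-05, 1.382e-04, 2.304e-05]  ψ = [2, 2, 2, 2]  (obs o_3=1)
t=4: δ = [1.659e-05, 1.244e-05, 4.147e-06, 8.294e-06]  ψ = [2, 2, 2, 0]  (obs o_4=0)
t=5: δ = [3.318e-07, 7.465e-07, 3.318e-07, 1.991e-06]  ψ = [0, 1, 0, 0]  (obs o_5=4)
backtrack: best end state = 3; path = [0, 3, 2, 2, 0, 3]

path = [0, 3, 2, 2, 0, 3]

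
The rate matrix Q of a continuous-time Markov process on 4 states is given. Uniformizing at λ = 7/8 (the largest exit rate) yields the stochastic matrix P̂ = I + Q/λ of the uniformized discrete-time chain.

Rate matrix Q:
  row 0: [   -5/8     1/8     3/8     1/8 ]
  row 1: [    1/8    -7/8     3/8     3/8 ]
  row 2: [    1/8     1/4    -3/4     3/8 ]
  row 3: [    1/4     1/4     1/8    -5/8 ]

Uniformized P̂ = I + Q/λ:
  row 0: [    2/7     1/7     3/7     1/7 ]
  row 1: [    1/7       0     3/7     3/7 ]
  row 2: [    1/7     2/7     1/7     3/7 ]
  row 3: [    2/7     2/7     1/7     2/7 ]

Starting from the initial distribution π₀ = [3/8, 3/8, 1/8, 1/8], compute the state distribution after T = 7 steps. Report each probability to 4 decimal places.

π = [0.2200, 0.1977, 0.2623, 0.3200]

t=0: π = [0.3750, 0.3750, 0.1250, 0.1250]
t=1: π = [0.2143, 0.1250, 0.3571, 0.3036]
t=2: π = [0.2168, 0.2194, 0.2398, 0.3240]
t=3: π = [0.2201, 0.1921, 0.2675, 0.3203]
t=4: π = [0.2201, 0.1994, 0.2606, 0.3199]
t=5: π = [0.2200, 0.1973, 0.2627, 0.3200]
t=6: π = [0.2200, 0.1979, 0.2621, 0.3200]
t=7: π = [0.2200, 0.1977, 0.2623, 0.3200]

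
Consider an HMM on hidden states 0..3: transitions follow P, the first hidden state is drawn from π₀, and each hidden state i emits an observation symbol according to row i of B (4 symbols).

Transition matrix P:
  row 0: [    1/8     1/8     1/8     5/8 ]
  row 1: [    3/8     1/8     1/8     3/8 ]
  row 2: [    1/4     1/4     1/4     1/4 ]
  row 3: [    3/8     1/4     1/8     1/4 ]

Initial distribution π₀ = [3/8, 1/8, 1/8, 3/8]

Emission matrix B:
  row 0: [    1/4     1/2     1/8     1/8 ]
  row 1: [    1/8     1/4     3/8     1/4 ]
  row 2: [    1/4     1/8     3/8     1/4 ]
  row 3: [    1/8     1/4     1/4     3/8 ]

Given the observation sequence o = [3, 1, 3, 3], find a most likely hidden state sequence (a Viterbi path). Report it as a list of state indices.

t=0: δ = [4.688e-02, 3.125e-02, 3.125e-02, 1.406e-01]  (obs o_0=3)
t=1: δ = [2.637e-02, 8.789e-03, 2.197e-03, 8.789e-03]  ψ = [3, 3, 3, 3]  (obs o_1=1)
t=2: δ = [4.120e-04, 8.240e-04, 8.240e-04, 6.180e-03]  ψ = [0, 0, 0, 0]  (obs o_2=3)
t=3: δ = [2.897e-04, 3.862e-04, 1.931e-04, 5.794e-04]  ψ = [3, 3, 3, 3]  (obs o_3=3)
backtrack: best end state = 3; path = [3, 0, 3, 3]

path = [3, 0, 3, 3]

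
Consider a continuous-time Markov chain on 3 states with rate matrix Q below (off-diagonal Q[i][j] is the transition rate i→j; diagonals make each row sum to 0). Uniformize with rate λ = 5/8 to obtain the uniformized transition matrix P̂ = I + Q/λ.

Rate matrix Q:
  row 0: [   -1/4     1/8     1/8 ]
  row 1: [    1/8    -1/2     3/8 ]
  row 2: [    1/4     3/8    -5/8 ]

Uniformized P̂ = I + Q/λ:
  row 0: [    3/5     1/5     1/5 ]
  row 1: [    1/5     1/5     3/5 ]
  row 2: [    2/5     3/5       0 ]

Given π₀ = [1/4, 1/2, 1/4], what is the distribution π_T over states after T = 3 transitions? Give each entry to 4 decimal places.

t=0: π = [0.2500, 0.5000, 0.2500]
t=1: π = [0.3500, 0.3000, 0.3500]
t=2: π = [0.4100, 0.3400, 0.2500]
t=3: π = [0.4140, 0.3000, 0.2860]

π = [0.4140, 0.3000, 0.2860]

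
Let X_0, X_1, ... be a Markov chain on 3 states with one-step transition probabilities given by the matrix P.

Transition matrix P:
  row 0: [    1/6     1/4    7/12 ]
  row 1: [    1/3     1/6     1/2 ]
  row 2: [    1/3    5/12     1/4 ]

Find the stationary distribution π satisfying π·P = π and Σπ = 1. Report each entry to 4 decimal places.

Balance equations π_j = Σ_i π_i·P[i][j]:
  π_0 = 1/6·π_0 + 1/3·π_1 + 1/3·π_2
  π_1 = 1/4·π_0 + 1/6·π_1 + 5/12·π_2
  normalize: π_0 + π_1 + π_2 = 1
Solving the linear system gives exactly π = [2/7, 31/105, 44/105].

π = [0.2857, 0.2952, 0.4190]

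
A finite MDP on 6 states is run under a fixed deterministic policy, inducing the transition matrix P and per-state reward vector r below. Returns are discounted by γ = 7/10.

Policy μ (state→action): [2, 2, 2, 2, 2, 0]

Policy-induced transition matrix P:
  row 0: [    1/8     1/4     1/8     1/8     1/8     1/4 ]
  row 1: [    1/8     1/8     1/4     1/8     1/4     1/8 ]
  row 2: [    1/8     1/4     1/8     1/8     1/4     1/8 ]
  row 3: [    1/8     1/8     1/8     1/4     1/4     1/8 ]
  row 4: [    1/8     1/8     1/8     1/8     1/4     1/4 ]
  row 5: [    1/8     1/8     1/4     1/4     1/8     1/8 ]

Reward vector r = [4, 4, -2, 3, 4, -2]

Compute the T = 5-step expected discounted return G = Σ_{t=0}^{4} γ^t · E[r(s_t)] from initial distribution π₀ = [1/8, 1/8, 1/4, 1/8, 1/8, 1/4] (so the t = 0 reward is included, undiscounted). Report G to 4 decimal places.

G = 4.1476

t=0: π = [0.1250, 0.1250, 0.2500, 0.1250, 0.1250, 0.2500], E[r] = 0.8750, γ^t·E[r] = 0.875000, running G = 0.875000
t=1: π = [0.1250, 0.1719, 0.1719, 0.1719, 0.2031, 0.1563], E[r] = 1.8594, γ^t·E[r] = 1.301563, running G = 2.176563
t=2: π = [0.1250, 0.1621, 0.1660, 0.1660, 0.2148, 0.1660], E[r] = 1.8418, γ^t·E[r] = 0.902480, running G = 3.079043
t=3: π = [0.1250, 0.1614, 0.1660, 0.1665, 0.2136, 0.1675], E[r] = 1.8325, γ^t·E[r] = 0.628554, running G = 3.707597
t=4: π = [0.1250, 0.1614, 0.1661, 0.1667, 0.2134, 0.1673], E[r] = 1.8326, γ^t·E[r] = 0.440017, running G = 4.147614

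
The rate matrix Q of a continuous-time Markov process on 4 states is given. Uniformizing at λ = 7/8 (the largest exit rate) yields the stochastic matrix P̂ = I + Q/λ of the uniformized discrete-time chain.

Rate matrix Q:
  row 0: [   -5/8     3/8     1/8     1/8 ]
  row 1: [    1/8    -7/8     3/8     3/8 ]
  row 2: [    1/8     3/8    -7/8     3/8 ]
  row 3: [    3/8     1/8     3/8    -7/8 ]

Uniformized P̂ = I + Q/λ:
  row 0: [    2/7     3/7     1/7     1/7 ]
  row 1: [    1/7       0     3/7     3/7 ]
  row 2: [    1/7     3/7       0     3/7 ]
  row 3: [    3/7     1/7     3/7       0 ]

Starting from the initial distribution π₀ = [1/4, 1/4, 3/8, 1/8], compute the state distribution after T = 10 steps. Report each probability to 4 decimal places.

t=0: π = [0.2500, 0.2500, 0.3750, 0.1250]
t=1: π = [0.2143, 0.2857, 0.1964, 0.3036]
t=2: π = [0.2602, 0.2194, 0.2832, 0.2372]
t=3: π = [0.2478, 0.2668, 0.2329, 0.2526]
t=4: π = [0.2504, 0.2421, 0.2580, 0.2495]
t=5: π = [0.2499, 0.2535, 0.2465, 0.2501]
t=6: π = [0.2500, 0.2485, 0.2515, 0.2500]
t=7: π = [0.2500, 0.2507, 0.2493, 0.2500]
t=8: π = [0.2500, 0.2497, 0.2503, 0.2500]
t=9: π = [0.2500, 0.2501, 0.2499, 0.2500]
t=10: π = [0.2500, 0.2499, 0.2501, 0.2500]

π = [0.2500, 0.2499, 0.2501, 0.2500]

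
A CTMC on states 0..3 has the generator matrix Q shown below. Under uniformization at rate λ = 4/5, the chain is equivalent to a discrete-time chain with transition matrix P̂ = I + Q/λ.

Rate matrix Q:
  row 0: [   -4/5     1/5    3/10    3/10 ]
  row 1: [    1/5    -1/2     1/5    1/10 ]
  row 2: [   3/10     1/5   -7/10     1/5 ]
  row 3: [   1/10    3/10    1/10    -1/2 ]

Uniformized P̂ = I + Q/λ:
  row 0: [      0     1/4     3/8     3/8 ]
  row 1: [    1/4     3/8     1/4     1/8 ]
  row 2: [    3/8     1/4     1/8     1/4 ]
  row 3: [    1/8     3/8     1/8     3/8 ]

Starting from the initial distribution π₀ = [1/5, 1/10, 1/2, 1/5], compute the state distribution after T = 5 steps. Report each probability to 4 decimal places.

t=0: π = [0.2000, 0.1000, 0.5000, 0.2000]
t=1: π = [0.2375, 0.2875, 0.1875, 0.2875]
t=2: π = [0.1781, 0.3219, 0.2203, 0.2797]
t=3: π = [0.1980, 0.3252, 0.2098, 0.2670]
t=4: π = [0.1933, 0.3240, 0.2152, 0.2675]
t=5: π = [0.1951, 0.3239, 0.2138, 0.2671]

π = [0.1951, 0.3239, 0.2138, 0.2671]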